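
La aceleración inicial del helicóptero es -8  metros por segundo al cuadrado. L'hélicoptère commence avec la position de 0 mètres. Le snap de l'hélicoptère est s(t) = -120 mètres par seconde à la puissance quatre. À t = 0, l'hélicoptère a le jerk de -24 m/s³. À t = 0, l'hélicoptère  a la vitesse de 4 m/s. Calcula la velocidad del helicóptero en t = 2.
Para resolver esto, necesitamos tomar 3 integrales de nuestra ecuación del snap s(t) = -120. Integrando el snap y usando la condición inicial j(0) = -24, obtenemos j(t) = -120·t - 24. Tomando ∫j(t)dt y aplicando a(0) = -8, encontramos a(t) = -60·t^2 - 24·t - 8. Integrando la aceleración y usando la condición inicial v(0) = 4, obtenemos v(t) = -20·t^3 - 12·t^2 - 8·t + 4. Tenemos la velocidad v(t) = -20·t^3 - 12·t^2 - 8·t + 4. Sustituyendo t = 2: v(2) = -220.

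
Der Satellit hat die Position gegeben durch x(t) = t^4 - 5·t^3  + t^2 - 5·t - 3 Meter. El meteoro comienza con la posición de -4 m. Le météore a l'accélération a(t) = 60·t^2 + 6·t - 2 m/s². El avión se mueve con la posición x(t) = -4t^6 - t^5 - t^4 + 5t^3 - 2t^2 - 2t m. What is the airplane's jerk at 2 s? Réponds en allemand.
Ausgehend von der Position x(t) = -4·t^6 - t^5 - t^4 + 5·t^3 - 2·t^2 - 2·t, nehmen wir 3 Ableitungen. Durch Ableiten von der Position erhalten wir die Geschwindigkeit: v(t) = -24·t^5 - 5·t^4 - 4·t^3 + 15·t^2 - 4·t - 2. Durch Ableiten von der Geschwindigkeit erhalten wir die Beschleunigung: a(t) = -120·t^4 - 20·t^3 - 12·t^2 + 30·t - 4. Die Ableitung von der Beschleunigung ergibt den Ruck: j(t) = -480·t^3 - 60·t^2 - 24·t + 30. Aus der Gleichung für den Ruck j(t) = -480·t^3 - 60·t^2 - 24·t + 30, setzen wir t = 2 ein und erhalten j = -4098.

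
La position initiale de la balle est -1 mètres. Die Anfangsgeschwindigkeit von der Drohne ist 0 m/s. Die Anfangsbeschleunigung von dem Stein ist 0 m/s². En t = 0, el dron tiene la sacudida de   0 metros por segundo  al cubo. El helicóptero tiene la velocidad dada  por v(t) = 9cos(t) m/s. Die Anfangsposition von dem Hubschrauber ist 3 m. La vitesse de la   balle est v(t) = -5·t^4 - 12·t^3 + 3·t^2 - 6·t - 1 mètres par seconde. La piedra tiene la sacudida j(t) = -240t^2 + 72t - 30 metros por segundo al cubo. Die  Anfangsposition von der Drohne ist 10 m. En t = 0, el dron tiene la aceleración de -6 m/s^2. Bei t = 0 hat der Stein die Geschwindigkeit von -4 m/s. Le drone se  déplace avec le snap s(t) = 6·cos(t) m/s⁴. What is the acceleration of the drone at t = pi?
We need to integrate our snap equation s(t) = 6·cos(t) 2 times. The antiderivative of snap, with j(0) = 0, gives jerk: j(t) = 6·sin(t). The integral of jerk is acceleration. Using a(0) = -6, we get a(t) = -6·cos(t). We have acceleration a(t) = -6·cos(t). Substituting t = pi: a(pi) = 6.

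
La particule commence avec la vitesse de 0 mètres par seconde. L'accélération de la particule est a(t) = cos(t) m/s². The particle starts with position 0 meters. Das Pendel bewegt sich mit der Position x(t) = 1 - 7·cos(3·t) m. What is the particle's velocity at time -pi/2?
To solve this, we need to take 1 integral of our acceleration equation a(t) = cos(t). Integrating acceleration and using the initial condition v(0) = 0, we get v(t) = sin(t). From the given velocity equation v(t) = sin(t), we substitute t = -pi/2 to get v = -1.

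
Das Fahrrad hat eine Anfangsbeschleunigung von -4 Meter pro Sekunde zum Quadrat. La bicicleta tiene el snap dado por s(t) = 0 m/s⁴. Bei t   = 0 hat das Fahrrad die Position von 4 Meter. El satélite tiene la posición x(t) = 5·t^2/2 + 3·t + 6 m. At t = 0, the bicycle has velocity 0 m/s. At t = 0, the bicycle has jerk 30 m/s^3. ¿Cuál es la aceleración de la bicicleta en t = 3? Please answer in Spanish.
Partiendo del snap s(t) = 0, tomamos 2 antiderivadas. Tomando ∫s(t)dt y aplicando j(0) = 30, encontramos j(t) = 30. La integral de la sacudida, con a(0) = -4, da la aceleración: a(t) = 30·t - 4. De la ecuación de la aceleración a(t) = 30·t - 4, sustituimos t = 3 para obtener a = 86.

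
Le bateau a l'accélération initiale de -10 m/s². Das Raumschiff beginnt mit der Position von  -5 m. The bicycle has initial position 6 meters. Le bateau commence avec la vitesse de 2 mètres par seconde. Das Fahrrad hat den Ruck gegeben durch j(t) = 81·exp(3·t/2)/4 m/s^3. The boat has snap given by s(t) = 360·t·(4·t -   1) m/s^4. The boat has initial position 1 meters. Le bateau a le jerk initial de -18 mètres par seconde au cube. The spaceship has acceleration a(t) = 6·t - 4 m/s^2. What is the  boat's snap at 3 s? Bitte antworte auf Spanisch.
De la ecuación del snap s(t) = 360·t·(4·t - 1), sustituimos t = 3 para obtener s = 11880.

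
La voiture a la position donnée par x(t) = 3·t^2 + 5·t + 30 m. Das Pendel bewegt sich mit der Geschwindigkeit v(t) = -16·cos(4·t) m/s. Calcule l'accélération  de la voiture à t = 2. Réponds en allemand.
Wir müssen unsere Gleichung für die Position x(t) = 3·t^2 + 5·t + 30 2-mal ableiten. Durch Ableiten von der Position erhalten wir die Geschwindigkeit: v(t) = 6·t + 5. Die Ableitung von der Geschwindigkeit ergibt die Beschleunigung: a(t) = 6. Mit a(t) = 6 und Einsetzen von t = 2, finden wir a = 6.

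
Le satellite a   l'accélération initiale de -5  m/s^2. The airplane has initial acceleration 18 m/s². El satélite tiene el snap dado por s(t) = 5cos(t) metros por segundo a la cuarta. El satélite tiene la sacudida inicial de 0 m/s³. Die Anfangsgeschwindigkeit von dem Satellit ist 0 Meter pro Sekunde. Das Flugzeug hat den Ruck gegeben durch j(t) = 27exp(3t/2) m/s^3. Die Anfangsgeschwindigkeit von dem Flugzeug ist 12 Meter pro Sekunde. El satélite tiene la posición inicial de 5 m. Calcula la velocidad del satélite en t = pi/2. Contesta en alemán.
Um dies zu lösen, müssen wir 3 Stammfunktionen unserer Gleichung für den Snap s(t) = 5·cos(t) finden. Die Stammfunktion von dem Snap, mit j(0) = 0, ergibt den Ruck: j(t) = 5·sin(t). Durch Integration von dem Ruck und Verwendung der Anfangsbedingung a(0) = -5, erhalten wir a(t) = -5·cos(t). Mit ∫a(t)dt und Anwendung von v(0) = 0, finden wir v(t) = -5·sin(t). Wir haben die Geschwindigkeit v(t) = -5·sin(t). Durch Einsetzen von t = pi/2: v(pi/2) = -5.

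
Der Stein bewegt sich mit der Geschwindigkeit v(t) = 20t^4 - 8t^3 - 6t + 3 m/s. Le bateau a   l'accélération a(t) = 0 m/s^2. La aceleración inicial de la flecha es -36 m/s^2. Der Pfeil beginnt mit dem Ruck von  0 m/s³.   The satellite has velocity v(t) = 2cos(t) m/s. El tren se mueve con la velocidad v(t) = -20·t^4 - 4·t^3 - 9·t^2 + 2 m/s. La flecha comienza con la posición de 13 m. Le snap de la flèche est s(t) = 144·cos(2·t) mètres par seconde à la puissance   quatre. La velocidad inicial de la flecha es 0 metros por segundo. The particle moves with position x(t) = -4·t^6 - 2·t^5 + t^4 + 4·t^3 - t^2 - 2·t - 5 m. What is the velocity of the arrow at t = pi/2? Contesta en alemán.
Wir müssen das Integral unserer Gleichung für den Snap s(t) = 144·cos(2·t) 3-mal finden. Durch Integration von dem Snap und Verwendung der Anfangsbedingung j(0) = 0, erhalten wir j(t) = 72·sin(2·t). Durch Integration von dem Ruck und Verwendung der Anfangsbedingung a(0) = -36, erhalten wir a(t) = -36·cos(2·t). Das Integral von der Beschleunigung ist die Geschwindigkeit. Mit v(0) = 0 erhalten wir v(t) = -18·sin(2·t). Wir haben die Geschwindigkeit v(t) = -18·sin(2·t). Durch Einsetzen von t = pi/2: v(pi/2) = 0.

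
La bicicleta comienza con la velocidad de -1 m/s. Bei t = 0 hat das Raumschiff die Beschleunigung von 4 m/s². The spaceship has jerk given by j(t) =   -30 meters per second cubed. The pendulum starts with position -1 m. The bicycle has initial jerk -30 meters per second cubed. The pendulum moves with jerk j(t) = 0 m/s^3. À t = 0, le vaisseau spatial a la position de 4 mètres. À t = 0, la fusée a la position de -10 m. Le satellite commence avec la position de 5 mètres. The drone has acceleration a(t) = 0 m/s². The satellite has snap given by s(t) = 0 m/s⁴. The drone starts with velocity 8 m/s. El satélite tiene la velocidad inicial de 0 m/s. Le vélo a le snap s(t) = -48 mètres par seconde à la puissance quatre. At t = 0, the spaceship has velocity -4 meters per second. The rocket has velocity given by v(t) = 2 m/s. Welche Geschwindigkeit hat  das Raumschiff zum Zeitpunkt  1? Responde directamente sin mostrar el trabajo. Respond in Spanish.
La respuesta es -15.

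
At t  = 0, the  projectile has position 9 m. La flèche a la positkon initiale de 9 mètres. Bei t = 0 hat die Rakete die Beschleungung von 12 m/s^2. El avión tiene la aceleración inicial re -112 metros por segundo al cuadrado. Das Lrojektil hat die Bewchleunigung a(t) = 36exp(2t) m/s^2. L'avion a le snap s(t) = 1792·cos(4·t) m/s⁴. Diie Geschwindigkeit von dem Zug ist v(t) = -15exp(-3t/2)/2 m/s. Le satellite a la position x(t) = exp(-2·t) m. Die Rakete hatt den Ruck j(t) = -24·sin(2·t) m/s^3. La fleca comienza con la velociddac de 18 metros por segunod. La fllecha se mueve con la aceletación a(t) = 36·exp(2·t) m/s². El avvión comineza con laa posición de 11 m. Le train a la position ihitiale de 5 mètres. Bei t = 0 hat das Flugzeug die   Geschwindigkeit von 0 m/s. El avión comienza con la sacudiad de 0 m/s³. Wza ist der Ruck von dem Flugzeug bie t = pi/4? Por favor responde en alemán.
Um dies zu lösen, müssen wir 1 Integral unserer Gleichung für den Snap s(t) = 1792·cos(4·t) finden. Das Integral von dem Snap, mit j(0) = 0, ergibt den Ruck: j(t) = 448·sin(4·t). Mit j(t) = 448·sin(4·t) und Einsetzen von t = pi/4, finden wir j = 0.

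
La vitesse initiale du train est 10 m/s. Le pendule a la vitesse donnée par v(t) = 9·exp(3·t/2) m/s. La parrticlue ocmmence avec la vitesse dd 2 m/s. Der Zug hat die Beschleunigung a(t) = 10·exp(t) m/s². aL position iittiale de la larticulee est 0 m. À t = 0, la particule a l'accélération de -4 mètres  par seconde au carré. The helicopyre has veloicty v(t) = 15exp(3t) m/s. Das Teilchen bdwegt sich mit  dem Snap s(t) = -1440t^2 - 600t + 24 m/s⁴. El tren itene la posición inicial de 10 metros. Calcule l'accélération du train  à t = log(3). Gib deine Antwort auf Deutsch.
Wir haben die Beschleunigung a(t) = 10·exp(t). Durch Einsetzen von t = log(3): a(log(3)) = 30.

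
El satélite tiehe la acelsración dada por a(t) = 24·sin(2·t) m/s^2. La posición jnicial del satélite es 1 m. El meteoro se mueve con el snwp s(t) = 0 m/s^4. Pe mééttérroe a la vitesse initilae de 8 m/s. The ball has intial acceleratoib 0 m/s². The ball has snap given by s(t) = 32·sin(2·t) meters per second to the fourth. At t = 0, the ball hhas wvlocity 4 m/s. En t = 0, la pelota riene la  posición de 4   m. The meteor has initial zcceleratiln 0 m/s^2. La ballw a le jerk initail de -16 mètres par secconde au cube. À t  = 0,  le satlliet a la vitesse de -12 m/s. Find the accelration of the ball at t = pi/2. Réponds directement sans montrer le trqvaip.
At t = pi/2, a = 0.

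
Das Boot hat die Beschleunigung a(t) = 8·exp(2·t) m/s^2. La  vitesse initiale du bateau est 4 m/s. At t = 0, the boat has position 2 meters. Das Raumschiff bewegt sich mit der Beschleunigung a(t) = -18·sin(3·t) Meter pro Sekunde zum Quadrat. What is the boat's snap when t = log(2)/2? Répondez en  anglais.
To solve this, we need to take 2 derivatives of our acceleration equation a(t) = 8·exp(2·t). Taking d/dt of a(t), we find j(t) = 16·exp(2·t). Differentiating jerk, we get snap: s(t) = 32·exp(2·t). Using s(t) = 32·exp(2·t) and substituting t = log(2)/2, we find s = 64.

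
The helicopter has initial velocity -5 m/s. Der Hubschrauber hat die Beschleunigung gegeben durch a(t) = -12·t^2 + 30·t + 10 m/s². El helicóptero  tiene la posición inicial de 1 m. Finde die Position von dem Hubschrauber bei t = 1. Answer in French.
Nous devons intégrer notre équation de l'accélération a(t) = -12·t^2 + 30·t + 10 2 fois. En prenant ∫a(t)dt et en appliquant v(0) = -5, nous trouvons v(t) = -4·t^3 + 15·t^2 + 10·t - 5. L'intégrale de la vitesse, avec x(0) = 1, donne la position: x(t) = -t^4 + 5·t^3 + 5·t^2 - 5·t + 1. En utilisant x(t) = -t^4 + 5·t^3 + 5·t^2 - 5·t + 1 et en substituant t = 1, nous trouvons x = 5.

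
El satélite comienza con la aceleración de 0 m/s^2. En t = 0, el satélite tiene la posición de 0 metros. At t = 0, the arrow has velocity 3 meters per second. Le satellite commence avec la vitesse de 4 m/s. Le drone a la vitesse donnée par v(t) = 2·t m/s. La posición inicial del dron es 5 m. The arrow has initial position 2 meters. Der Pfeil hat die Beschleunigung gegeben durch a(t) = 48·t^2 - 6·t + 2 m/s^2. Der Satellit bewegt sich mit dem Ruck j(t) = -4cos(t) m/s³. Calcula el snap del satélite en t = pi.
Debemos derivar nuestra ecuación de la sacudida j(t) = -4·cos(t) 1 vez. La derivada de la sacudida da el snap: s(t) = 4·sin(t). Tenemos el snap s(t) = 4·sin(t). Sustituyendo t = pi: s(pi) = 0.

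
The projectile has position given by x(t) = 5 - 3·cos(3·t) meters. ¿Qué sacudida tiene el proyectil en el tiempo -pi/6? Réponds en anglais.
To solve this, we need to take 3 derivatives of our position equation x(t) = 5 - 3·cos(3·t). Taking d/dt of x(t), we find v(t) = 9·sin(3·t). Differentiating velocity, we get acceleration: a(t) = 27·cos(3·t). The derivative of acceleration gives jerk: j(t) = -81·sin(3·t). We have jerk j(t) = -81·sin(3·t). Substituting t = -pi/6: j(-pi/6) = 81.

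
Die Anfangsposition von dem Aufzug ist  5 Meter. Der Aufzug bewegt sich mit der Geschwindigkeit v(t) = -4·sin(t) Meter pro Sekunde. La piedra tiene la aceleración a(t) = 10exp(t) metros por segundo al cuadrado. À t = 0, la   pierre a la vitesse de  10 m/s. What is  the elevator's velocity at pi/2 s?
From the given velocity equation v(t) = -4·sin(t), we substitute t = pi/2 to get v = -4.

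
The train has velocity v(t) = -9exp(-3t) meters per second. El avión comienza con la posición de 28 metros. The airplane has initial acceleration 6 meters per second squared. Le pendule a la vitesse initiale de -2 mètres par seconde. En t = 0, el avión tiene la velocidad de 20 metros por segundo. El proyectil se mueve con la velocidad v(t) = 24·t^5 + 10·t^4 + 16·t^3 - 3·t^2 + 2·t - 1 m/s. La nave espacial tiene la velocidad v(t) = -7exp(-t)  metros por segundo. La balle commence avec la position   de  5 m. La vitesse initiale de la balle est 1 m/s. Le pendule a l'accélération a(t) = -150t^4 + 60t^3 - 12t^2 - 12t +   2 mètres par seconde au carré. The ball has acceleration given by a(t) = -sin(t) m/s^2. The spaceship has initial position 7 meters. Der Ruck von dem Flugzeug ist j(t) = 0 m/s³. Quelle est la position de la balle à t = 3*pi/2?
Nous devons intégrer notre équation de l'accélération a(t) = -sin(t) 2 fois. L'intégrale de l'accélération est la vitesse. En utilisant v(0) = 1, nous obtenons v(t) = cos(t). En prenant ∫v(t)dt et en appliquant x(0) = 5, nous trouvons x(t) = sin(t) + 5. En utilisant x(t) = sin(t) + 5 et en substituant t = 3*pi/2, nous trouvons x = 4.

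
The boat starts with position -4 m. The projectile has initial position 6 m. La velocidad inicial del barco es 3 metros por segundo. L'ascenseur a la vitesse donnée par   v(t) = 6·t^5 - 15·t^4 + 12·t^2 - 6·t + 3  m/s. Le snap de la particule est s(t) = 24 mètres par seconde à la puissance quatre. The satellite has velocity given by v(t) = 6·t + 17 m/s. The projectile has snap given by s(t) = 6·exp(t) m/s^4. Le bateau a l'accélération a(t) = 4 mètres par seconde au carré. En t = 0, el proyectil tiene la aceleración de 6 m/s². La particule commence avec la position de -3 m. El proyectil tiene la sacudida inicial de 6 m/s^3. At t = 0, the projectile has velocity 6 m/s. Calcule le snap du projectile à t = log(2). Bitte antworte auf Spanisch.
Usando s(t) = 6·exp(t) y sustituyendo t = log(2), encontramos s = 12.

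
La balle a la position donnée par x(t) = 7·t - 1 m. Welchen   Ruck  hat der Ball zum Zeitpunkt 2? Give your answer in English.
To solve this, we need to take 3 derivatives of our position equation x(t) = 7·t - 1. The derivative of position gives velocity: v(t) = 7. Differentiating velocity, we get acceleration: a(t) = 0. The derivative of acceleration gives jerk: j(t) = 0. We have jerk j(t) = 0. Substituting t = 2: j(2) = 0.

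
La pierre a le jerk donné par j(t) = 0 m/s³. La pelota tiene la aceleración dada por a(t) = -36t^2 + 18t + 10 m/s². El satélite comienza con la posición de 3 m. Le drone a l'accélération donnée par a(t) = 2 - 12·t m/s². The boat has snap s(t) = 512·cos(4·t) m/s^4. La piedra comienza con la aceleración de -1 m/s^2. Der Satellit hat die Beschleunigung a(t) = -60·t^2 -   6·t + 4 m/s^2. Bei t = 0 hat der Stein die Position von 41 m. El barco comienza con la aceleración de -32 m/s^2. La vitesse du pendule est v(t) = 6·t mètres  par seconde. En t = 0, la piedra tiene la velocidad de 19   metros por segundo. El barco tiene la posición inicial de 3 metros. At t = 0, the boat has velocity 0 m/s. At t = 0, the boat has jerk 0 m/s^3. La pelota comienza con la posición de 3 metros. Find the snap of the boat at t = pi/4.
Using s(t) = 512·cos(4·t) and substituting t = pi/4, we find s = -512.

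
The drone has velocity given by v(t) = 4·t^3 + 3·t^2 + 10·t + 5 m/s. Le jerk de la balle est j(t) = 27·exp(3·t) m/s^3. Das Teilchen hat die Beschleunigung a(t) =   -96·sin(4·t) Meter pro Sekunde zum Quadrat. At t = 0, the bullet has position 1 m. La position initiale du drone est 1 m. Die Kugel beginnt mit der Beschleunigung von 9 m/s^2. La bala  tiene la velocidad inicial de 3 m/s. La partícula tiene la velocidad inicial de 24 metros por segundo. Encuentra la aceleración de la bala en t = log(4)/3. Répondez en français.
Nous devons intégrer notre équation du jerk j(t) = 27·exp(3·t) 1 fois. En prenant ∫j(t)dt et en appliquant a(0) = 9, nous trouvons a(t) = 9·exp(3·t). Nous avons l'accélération a(t) = 9·exp(3·t). En substituant t = log(4)/3: a(log(4)/3) = 36.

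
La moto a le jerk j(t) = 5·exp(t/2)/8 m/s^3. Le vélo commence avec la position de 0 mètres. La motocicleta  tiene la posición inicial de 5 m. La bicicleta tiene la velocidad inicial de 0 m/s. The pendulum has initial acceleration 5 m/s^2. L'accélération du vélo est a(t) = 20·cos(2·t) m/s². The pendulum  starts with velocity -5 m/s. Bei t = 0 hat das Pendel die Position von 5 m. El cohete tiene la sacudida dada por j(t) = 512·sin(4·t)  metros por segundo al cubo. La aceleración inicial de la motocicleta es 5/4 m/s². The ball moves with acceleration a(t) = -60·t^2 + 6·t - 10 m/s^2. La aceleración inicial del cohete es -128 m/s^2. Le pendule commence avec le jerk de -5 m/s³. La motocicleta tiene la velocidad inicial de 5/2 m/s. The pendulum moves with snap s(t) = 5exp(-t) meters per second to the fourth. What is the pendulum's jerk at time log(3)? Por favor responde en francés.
En partant du snap s(t) = 5·exp(-t), nous prenons 1 primitive. En intégrant le snap et en utilisant la condition initiale j(0) = -5, nous obtenons j(t) = -5·exp(-t). De l'équation du jerk j(t) = -5·exp(-t), nous substituons t = log(3) pour obtenir j = -5/3.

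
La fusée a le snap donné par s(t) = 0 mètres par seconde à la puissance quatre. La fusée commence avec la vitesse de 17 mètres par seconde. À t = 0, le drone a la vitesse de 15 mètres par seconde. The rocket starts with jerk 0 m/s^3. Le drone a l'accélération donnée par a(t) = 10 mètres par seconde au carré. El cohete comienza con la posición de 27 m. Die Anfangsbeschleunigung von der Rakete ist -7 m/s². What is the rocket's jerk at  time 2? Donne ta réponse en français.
Pour résoudre ceci, nous devons prendre 1 intégrale de notre équation du snap s(t) = 0. L'intégrale du snap, avec j(0) = 0, donne le jerk: j(t) = 0. De l'équation du jerk j(t) = 0, nous substituons t = 2 pour obtenir j = 0.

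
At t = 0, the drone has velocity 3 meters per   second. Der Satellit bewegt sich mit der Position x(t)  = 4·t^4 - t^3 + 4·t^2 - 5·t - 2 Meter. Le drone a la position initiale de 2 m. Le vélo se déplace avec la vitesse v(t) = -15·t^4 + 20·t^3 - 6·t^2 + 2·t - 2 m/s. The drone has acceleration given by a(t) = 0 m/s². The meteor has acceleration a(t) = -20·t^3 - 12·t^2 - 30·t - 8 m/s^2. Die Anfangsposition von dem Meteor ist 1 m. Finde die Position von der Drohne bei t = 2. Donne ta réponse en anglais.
Starting from acceleration a(t) = 0, we take 2 integrals. The integral of acceleration is velocity. Using v(0) = 3, we get v(t) = 3. The antiderivative of velocity is position. Using x(0) = 2, we get x(t) = 3·t + 2. From the given position equation x(t) = 3·t + 2, we substitute t = 2 to get x = 8.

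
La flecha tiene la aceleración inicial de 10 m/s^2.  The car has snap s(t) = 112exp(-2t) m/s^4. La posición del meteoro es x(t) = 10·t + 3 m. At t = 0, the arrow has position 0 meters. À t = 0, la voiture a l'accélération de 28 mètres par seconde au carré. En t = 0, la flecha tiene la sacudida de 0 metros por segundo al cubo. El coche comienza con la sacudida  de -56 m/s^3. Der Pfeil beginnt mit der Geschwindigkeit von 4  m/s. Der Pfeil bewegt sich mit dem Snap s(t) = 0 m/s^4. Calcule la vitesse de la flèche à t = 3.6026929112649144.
En partant du snap s(t) = 0, nous prenons 3 intégrales. En prenant ∫s(t)dt et en appliquant j(0) = 0, nous trouvons j(t) = 0. En intégrant le jerk et en utilisant la condition initiale a(0) = 10, nous obtenons a(t) = 10. La primitive de l'accélération, avec v(0) = 4, donne la vitesse: v(t) = 10·t + 4. En utilisant v(t) = 10·t + 4 et en substituant t = 3.6026929112649144, nous trouvons v = 40.0269291126491.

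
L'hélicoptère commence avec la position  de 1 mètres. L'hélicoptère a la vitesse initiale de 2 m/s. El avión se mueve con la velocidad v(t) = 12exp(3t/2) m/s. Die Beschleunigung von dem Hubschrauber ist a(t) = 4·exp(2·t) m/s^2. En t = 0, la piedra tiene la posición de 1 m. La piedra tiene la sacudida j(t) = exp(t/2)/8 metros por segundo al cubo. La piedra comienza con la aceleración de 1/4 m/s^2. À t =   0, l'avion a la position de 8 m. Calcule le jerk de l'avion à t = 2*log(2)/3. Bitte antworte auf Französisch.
Pour résoudre ceci, nous devons prendre 2 dérivées de notre équation de la vitesse v(t) = 12·exp(3·t/2). La dérivée de la vitesse donne l'accélération: a(t) = 18·exp(3·t/2). La dérivée de l'accélération donne le jerk: j(t) = 27·exp(3·t/2). Nous avons le jerk j(t) = 27·exp(3·t/2). En substituant t = 2*log(2)/3: j(2*log(2)/3) = 54.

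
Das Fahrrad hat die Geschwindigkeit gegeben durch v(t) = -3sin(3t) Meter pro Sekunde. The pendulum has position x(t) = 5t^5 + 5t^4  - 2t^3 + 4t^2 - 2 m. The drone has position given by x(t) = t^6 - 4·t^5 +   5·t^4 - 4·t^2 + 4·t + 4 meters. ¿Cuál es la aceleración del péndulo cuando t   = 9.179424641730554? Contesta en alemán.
Wir müssen unsere Gleichung für die Position x(t) = 5·t^5 + 5·t^4 - 2·t^3 + 4·t^2 - 2 2-mal ableiten. Die Ableitung von der Position ergibt die Geschwindigkeit: v(t) = 25·t^4 + 20·t^3 - 6·t^2 + 8·t. Die Ableitung von der Geschwindigkeit ergibt die Beschleunigung: a(t) = 100·t^3 + 60·t^2 - 12·t + 8. Mit a(t) = 100·t^3 + 60·t^2 - 12·t + 8 und Einsetzen von t = 9.179424641730554, finden wir a = 82301.0751744813.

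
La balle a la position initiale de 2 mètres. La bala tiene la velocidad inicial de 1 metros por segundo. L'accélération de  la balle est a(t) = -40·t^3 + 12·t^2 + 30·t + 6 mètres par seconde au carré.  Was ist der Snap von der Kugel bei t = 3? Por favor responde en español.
Debemos derivar nuestra ecuación de la aceleración a(t) = -40·t^3 + 12·t^2 + 30·t + 6 2 veces. Tomando d/dt de a(t), encontramos j(t) = -120·t^2 + 24·t + 30. Tomando d/dt de j(t), encontramos s(t) = 24 - 240·t. Usando s(t) = 24 - 240·t y sustituyendo t = 3, encontramos s = -696.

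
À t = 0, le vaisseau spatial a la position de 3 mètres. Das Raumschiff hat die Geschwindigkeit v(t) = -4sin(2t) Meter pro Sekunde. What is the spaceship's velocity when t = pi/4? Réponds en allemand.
Aus der Gleichung für die Geschwindigkeit v(t) = -4·sin(2·t), setzen wir t = pi/4 ein und erhalten v = -4.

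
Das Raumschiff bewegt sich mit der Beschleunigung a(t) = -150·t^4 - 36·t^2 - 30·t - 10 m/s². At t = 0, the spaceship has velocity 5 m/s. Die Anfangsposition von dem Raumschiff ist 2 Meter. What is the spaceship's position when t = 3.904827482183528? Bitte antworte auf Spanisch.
Debemos encontrar la integral de nuestra ecuación de la aceleración a(t) = -150·t^4 - 36·t^2 - 30·t - 10 2 veces. La integral de la aceleración es la velocidad. Usando v(0) = 5, obtenemos v(t) = -30·t^5 - 12·t^3 - 15·t^2 - 10·t + 5. Tomando ∫v(t)dt y aplicando x(0) = 2, encontramos x(t) = -5·t^6 - 3·t^4 - 5·t^3 - 5·t^2 + 5·t + 2. Usando x(t) = -5·t^6 - 3·t^4 - 5·t^3 - 5·t^2 + 5·t + 2 y sustituyendo t = 3.904827482183528, encontramos x = -18774.6775677284.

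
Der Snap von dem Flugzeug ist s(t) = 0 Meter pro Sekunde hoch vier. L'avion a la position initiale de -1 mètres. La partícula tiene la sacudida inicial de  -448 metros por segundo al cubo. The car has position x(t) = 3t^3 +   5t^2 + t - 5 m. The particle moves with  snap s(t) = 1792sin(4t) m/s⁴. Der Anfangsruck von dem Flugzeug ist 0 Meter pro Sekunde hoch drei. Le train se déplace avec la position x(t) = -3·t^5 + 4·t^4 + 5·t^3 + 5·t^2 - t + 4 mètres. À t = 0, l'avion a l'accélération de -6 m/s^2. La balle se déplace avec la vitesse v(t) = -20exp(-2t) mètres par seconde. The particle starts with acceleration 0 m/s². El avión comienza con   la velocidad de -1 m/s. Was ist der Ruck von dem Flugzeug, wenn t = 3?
Um dies zu lösen, müssen wir 1 Stammfunktion unserer Gleichung für den Snap s(t) = 0 finden. Mit ∫s(t)dt und Anwendung von j(0) = 0, finden wir j(t) = 0. Aus der Gleichung für den Ruck j(t) = 0, setzen wir t = 3 ein und erhalten j = 0.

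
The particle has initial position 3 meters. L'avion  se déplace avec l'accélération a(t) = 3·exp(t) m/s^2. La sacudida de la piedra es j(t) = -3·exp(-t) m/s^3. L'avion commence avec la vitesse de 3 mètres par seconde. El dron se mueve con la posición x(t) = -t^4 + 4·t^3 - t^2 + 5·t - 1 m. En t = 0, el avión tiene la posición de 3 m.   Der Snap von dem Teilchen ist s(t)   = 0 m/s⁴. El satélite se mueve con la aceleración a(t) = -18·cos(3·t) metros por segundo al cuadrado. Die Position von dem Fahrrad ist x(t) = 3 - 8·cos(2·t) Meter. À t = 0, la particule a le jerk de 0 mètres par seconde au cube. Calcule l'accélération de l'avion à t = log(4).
Nous avons l'accélération a(t) = 3·exp(t). En substituant t = log(4): a(log(4)) = 12.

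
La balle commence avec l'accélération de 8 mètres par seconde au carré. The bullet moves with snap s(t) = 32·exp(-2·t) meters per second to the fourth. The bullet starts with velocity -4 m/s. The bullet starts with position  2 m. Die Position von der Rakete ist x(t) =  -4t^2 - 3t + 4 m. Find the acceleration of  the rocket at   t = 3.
Starting from position x(t) = -4·t^2 - 3·t + 4, we take 2 derivatives. Taking d/dt of x(t), we find v(t) = -8·t - 3. Taking d/dt of v(t), we find a(t) = -8. Using a(t) = -8 and substituting t = 3, we find a = -8.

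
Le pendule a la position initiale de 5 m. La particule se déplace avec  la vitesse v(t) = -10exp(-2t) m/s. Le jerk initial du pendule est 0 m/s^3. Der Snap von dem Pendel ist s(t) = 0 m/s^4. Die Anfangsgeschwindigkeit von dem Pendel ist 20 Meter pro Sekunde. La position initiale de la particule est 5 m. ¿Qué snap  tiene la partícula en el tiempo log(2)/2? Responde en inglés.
Starting from velocity v(t) = -10·exp(-2·t), we take 3 derivatives. Differentiating velocity, we get acceleration: a(t) = 20·exp(-2·t). Taking d/dt of a(t), we find j(t) = -40·exp(-2·t). Differentiating jerk, we get snap: s(t) = 80·exp(-2·t). We have snap s(t) = 80·exp(-2·t). Substituting t = log(2)/2: s(log(2)/2) = 40.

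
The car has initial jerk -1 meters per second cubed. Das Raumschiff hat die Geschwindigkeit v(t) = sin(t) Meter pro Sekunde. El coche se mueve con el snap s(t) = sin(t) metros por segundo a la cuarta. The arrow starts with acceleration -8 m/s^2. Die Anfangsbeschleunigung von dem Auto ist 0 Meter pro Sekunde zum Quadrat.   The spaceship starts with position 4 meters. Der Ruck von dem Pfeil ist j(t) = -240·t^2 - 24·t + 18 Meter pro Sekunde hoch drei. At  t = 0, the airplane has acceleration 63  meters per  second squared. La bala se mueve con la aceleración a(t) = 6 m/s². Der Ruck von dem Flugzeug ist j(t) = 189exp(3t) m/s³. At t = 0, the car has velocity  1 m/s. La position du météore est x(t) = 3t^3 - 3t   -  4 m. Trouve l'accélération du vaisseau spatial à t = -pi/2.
En partant de la vitesse v(t) = sin(t), nous prenons 1 dérivée. En dérivant la vitesse, nous obtenons l'accélération: a(t) = cos(t). En utilisant a(t) = cos(t) et en substituant t = -pi/2, nous trouvons a = 0.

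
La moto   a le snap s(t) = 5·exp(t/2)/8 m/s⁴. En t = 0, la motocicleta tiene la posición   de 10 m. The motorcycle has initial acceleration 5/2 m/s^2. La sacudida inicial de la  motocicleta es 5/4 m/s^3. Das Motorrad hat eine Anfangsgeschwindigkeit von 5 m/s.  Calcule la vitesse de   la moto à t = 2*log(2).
Nous devons trouver l'intégrale de notre équation du snap s(t) = 5·exp(t/2)/8 3 fois. En prenant ∫s(t)dt et en appliquant j(0) = 5/4, nous trouvons j(t) = 5·exp(t/2)/4. En prenant ∫j(t)dt et en appliquant a(0) = 5/2, nous trouvons a(t) = 5·exp(t/2)/2. En intégrant l'accélération et en utilisant la condition initiale v(0) = 5, nous obtenons v(t) = 5·exp(t/2). Nous avons la vitesse v(t) = 5·exp(t/2). En substituant t = 2*log(2): v(2*log(2)) = 10.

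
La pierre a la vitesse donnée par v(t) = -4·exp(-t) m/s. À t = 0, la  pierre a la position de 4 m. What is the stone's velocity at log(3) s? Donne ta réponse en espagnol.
Usando v(t) = -4·exp(-t) y sustituyendo t = log(3), encontramos v = -4/3.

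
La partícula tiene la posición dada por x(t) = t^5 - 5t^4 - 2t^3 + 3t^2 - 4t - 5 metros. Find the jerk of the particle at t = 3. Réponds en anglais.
Starting from position x(t) = t^5 - 5·t^4 - 2·t^3 + 3·t^2 - 4·t - 5, we take 3 derivatives. Differentiating position, we get velocity: v(t) = 5·t^4 - 20·t^3 - 6·t^2 + 6·t - 4. The derivative of velocity gives acceleration: a(t) = 20·t^3 - 60·t^2 - 12·t + 6. Taking d/dt of a(t), we find j(t) = 60·t^2 - 120·t - 12. Using j(t) = 60·t^2 - 120·t - 12 and substituting t = 3, we find j = 168.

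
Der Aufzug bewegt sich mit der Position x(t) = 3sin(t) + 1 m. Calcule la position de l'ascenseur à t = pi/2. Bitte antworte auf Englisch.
Using x(t) = 3·sin(t) + 1 and substituting t = pi/2, we find x = 4.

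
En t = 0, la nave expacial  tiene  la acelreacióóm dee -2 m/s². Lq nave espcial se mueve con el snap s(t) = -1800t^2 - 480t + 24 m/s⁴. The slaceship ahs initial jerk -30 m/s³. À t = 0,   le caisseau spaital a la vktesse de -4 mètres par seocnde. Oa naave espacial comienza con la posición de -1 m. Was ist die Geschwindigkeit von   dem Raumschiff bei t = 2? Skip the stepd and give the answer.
Bei t = 2, v = -1316.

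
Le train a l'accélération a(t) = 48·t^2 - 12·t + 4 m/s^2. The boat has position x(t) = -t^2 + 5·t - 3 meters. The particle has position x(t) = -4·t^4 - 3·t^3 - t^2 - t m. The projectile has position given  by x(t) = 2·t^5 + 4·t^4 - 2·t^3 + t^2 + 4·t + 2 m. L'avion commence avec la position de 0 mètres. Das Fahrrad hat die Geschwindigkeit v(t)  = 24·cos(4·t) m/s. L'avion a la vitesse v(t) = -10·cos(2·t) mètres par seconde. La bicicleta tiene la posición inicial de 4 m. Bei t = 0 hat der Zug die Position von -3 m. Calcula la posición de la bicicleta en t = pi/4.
Partiendo de la velocidad v(t) = 24·cos(4·t), tomamos 1 antiderivada. Tomando ∫v(t)dt y aplicando x(0) = 4, encontramos x(t) = 6·sin(4·t) + 4. Tenemos la posición x(t) = 6·sin(4·t) + 4. Sustituyendo t = pi/4: x(pi/4) = 4.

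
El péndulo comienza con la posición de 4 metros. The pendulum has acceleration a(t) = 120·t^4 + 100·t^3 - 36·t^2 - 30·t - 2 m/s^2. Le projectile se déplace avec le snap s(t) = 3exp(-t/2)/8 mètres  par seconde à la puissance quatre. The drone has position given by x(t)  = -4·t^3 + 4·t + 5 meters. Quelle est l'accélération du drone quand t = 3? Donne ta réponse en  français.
Nous devons dériver notre équation de la position x(t) = -4·t^3 + 4·t + 5 2 fois. En prenant d/dt de x(t), nous trouvons v(t) = 4 - 12·t^2. La dérivée de la vitesse donne l'accélération: a(t) = -24·t. Nous avons l'accélération a(t) = -24·t. En substituant t = 3: a(3) = -72.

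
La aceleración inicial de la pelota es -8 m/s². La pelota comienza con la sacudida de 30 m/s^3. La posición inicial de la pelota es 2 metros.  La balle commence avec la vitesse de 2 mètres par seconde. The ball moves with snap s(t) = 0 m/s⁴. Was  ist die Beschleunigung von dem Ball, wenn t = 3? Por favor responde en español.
Partiendo del snap s(t) = 0, tomamos 2 antiderivadas. La antiderivada del snap, con j(0) = 30, da la sacudida: j(t) = 30. La integral de la sacudida es la aceleración. Usando a(0) = -8, obtenemos a(t) = 30·t - 8. Tenemos la aceleración a(t) = 30·t - 8. Sustituyendo t = 3: a(3) = 82.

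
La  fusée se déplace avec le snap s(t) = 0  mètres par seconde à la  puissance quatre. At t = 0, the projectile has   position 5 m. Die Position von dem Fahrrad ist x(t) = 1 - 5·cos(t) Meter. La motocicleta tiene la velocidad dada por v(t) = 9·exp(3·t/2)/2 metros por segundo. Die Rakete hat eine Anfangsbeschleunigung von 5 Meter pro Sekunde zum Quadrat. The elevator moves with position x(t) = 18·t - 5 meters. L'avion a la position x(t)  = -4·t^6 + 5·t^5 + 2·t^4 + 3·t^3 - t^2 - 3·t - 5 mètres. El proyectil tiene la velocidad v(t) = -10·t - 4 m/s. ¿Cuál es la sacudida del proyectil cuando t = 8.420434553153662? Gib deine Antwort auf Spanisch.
Para resolver esto, necesitamos tomar 2 derivadas de nuestra ecuación de la velocidad v(t) = -10·t - 4. Derivando la velocidad, obtenemos la aceleración: a(t) = -10. Tomando d/dt de a(t), encontramos j(t) = 0. Usando j(t) = 0 y sustituyendo t = 8.420434553153662, encontramos j = 0.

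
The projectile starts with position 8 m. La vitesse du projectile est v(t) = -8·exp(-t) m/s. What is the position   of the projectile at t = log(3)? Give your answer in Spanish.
Debemos encontrar la antiderivada de nuestra ecuación de la velocidad v(t) = -8·exp(-t) 1 vez. Tomando ∫v(t)dt y aplicando x(0) = 8, encontramos x(t) = 8·exp(-t). De la ecuación de la posición x(t) = 8·exp(-t), sustituimos t = log(3) para obtener x = 8/3.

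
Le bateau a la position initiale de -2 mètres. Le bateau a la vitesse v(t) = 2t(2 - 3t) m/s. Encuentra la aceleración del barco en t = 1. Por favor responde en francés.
Pour résoudre ceci, nous devons prendre 1 dérivée de notre équation de la vitesse v(t) = 2·t·(2 - 3·t). En dérivant la vitesse, nous obtenons l'accélération: a(t) = 4 - 12·t. De l'équation de l'accélération a(t) = 4 - 12·t, nous substituons t = 1 pour obtenir a = -8.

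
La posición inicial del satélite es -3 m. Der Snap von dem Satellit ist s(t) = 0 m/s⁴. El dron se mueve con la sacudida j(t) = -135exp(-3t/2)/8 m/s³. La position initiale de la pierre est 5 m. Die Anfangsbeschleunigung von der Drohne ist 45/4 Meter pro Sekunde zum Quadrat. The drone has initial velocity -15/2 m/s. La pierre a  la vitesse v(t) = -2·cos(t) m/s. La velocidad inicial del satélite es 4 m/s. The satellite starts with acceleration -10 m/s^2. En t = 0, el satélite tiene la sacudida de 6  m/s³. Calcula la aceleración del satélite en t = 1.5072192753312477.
Partiendo del snap s(t) = 0, tomamos 2 integrales. Tomando ∫s(t)dt y aplicando j(0) = 6, encontramos j(t) = 6. La integral de la sacudida es la aceleración. Usando a(0) = -10, obtenemos a(t) = 6·t - 10. Usando a(t) = 6·t - 10 y sustituyendo t = 1.5072192753312477, encontramos a = -0.956684348012514.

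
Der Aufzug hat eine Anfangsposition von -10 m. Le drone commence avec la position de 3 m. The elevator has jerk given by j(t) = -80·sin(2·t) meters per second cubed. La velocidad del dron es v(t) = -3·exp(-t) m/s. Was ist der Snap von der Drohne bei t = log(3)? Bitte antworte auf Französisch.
En partant de la vitesse v(t) = -3·exp(-t), nous prenons 3 dérivées. En dérivant la vitesse, nous obtenons l'accélération: a(t) = 3·exp(-t). La dérivée de l'accélération donne le jerk: j(t) = -3·exp(-t). La dérivée du jerk donne le snap: s(t) = 3·exp(-t). En utilisant s(t) = 3·exp(-t) et en substituant t = log(3), nous trouvons s = 1.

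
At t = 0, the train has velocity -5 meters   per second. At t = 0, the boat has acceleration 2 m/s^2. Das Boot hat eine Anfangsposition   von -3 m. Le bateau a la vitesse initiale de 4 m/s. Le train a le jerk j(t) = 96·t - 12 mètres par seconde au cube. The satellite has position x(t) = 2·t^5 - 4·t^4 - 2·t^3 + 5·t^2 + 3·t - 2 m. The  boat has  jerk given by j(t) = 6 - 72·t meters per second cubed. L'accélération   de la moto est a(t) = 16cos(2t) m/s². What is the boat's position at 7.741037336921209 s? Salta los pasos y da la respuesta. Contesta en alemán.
Die Antwort ist -10220.7756519174.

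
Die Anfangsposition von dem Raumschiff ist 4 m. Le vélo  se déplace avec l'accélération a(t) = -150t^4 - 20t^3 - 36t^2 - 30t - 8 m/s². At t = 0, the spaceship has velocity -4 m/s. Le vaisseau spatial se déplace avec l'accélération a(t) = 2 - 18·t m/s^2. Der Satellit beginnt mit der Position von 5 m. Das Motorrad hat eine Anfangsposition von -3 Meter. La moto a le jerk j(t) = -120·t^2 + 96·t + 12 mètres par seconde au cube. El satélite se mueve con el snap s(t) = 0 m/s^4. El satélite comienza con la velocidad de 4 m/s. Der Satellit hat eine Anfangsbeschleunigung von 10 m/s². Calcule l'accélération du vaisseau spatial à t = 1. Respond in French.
Nous avons l'accélération a(t) = 2 - 18·t. En substituant t = 1: a(1) = -16.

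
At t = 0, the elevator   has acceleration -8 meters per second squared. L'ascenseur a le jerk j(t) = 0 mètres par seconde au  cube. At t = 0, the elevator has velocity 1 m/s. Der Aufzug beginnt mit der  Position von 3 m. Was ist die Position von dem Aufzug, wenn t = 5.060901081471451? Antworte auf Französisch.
En partant du jerk j(t) = 0, nous prenons 3 primitives. L'intégrale du jerk, avec a(0) = -8, donne l'accélération: a(t) = -8. L'intégrale de l'accélération est la vitesse. En utilisant v(0) = 1, nous obtenons v(t) = 1 - 8·t. En intégrant la vitesse et en utilisant la condition initiale x(0) = 3, nous obtenons x(t) = -4·t^2 + t + 3. De l'équation de la position x(t) = -4·t^2 + t + 3, nous substituons t = 5.060901081471451 pour obtenir x = -94.3899779442842.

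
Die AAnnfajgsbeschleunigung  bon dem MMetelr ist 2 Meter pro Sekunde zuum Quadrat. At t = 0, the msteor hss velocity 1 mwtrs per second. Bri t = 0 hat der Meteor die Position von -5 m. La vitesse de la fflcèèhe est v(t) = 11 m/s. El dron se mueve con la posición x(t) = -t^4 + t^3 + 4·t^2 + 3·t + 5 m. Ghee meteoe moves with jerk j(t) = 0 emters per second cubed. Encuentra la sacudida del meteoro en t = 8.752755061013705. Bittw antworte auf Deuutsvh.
Wir haben den Ruck j(t) = 0. Durch Einsetzen von t = 8.752755061013705: j(8.752755061013705) = 0.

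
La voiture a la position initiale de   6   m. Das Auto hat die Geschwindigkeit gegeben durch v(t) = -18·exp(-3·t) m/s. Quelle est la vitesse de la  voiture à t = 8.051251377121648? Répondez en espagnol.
De la ecuación de la velocidad v(t) = -18·exp(-3·t), sustituimos t = 8.051251377121648 para obtener v = -5.82680344876170E-10.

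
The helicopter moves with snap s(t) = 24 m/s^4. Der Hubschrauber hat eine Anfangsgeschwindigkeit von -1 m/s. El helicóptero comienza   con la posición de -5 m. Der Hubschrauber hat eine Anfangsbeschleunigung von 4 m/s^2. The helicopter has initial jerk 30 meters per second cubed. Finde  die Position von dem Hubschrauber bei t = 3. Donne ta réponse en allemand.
Ausgehend von dem Snap s(t) = 24, nehmen wir 4 Integrale. Mit ∫s(t)dt und Anwendung von j(0) = 30, finden wir j(t) = 24·t + 30. Die Stammfunktion von dem Ruck ist die Beschleunigung. Mit a(0) = 4 erhalten wir a(t) = 12·t^2 + 30·t + 4. Mit ∫a(t)dt und Anwendung von v(0) = -1, finden wir v(t) = 4·t^3 + 15·t^2 + 4·t - 1. Durch Integration von der Geschwindigkeit und Verwendung der Anfangsbedingung x(0) = -5, erhalten wir x(t) = t^4 + 5·t^3 + 2·t^2 - t - 5. Mit x(t) = t^4 + 5·t^3 + 2·t^2 - t - 5 und Einsetzen von t = 3, finden wir x = 226.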